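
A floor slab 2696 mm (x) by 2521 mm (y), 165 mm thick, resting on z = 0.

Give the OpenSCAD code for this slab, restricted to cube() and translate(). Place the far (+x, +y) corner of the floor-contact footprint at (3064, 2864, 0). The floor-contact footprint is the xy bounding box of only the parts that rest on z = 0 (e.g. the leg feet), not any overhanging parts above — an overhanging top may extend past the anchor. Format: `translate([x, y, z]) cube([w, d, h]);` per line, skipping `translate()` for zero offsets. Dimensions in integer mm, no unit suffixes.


translate([368, 343, 0]) cube([2696, 2521, 165]);


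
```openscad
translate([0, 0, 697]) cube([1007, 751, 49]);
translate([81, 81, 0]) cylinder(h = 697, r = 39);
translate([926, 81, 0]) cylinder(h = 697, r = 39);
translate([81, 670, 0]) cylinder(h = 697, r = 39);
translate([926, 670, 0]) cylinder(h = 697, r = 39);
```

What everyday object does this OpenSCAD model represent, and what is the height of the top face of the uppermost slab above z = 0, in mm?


A table. The table height is 746 mm.

A 1007×751×49 slab sits at z = 697 on four Ø78 mm round legs — a table. The top surface is at 697 + 49 = 746 mm.


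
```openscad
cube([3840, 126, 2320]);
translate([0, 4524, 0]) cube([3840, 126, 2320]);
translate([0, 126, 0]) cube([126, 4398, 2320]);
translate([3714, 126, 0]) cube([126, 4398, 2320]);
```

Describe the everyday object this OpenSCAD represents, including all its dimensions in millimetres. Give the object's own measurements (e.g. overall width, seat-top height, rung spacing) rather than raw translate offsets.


The wall frame of a small rectangular building: four walls, each 2320 mm tall and 126 mm thick, enclosing a footprint 3840 mm (x) by 4650 mm (y) outside-to-outside, with no floor or roof. The front and back walls (the −y and +y sides) span the full width; the two side walls fit between them.


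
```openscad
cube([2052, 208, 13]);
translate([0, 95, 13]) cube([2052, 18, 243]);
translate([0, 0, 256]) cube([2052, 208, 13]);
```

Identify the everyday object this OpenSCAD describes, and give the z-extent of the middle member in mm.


An I-beam. The web height is 243 mm.

Two wide flanges with a thin centred web — an I-beam. Overall 269 mm minus two 13 mm flanges gives a web of 269 − 2·13 = 243 mm.


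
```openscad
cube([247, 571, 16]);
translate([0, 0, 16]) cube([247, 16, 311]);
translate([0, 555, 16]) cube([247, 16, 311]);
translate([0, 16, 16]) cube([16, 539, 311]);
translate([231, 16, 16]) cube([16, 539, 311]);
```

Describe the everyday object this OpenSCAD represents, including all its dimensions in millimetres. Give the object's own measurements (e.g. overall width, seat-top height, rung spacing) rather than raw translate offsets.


An open-topped rectangular box: outside dimensions 247×571×327 mm, with a uniform wall and base thickness of 16 mm. The base is a full 247×571 slab on the floor; four walls sit on top of the base. The front and back walls (the −y and +y sides) span the full width; the two side walls fit between them.


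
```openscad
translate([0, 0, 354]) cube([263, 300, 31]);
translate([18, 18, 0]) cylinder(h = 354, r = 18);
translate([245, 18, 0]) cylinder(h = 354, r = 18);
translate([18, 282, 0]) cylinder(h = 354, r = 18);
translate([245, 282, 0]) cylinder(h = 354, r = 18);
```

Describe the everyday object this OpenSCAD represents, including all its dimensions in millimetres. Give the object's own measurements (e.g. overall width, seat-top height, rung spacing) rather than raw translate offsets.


A simple wooden stool: a rectangular seat 263 mm (x) by 300 mm (y), 31 mm thick, top face at z = 385 mm, on four round legs, each 36 mm in diameter. The legs rest on z = 0, each leg's axis is inset half a diameter from the nearest pair of seat edges (so the leg's bounding box is flush with the corner).


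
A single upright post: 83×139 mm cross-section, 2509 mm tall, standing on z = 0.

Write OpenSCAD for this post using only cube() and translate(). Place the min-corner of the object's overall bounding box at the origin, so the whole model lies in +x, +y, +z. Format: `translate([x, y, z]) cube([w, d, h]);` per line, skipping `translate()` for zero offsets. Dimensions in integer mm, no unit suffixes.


cube([83, 139, 2509]);


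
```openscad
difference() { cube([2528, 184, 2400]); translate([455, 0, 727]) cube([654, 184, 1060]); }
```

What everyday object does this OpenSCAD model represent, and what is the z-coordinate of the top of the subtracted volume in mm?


A wall with a window opening. The window head height is 1787 mm.

A wall with a rectangular opening subtracted — a window. Sill at z = 727, opening 1060 mm tall, so the head is at 727 + 1060 = 1787 mm.


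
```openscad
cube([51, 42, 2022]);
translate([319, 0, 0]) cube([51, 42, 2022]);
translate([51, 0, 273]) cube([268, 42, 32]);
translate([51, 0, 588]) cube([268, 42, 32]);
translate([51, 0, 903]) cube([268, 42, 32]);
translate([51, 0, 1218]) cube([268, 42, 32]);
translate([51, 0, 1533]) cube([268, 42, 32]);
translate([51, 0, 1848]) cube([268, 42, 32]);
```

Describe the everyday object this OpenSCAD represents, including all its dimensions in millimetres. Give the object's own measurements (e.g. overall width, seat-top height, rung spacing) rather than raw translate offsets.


A straight ladder. Two 51×42 mm vertical rails, 2022 mm tall, stand 370 mm apart (outside-to-outside) with their front faces coplanar on the −y side. 6 rungs, each 42 mm deep and 32 mm tall, span between the inner faces of the rails, front faces flush with the rails. The lowest rung's underside is at z = 273 mm and rungs are spaced 315 mm apart (underside to underside).


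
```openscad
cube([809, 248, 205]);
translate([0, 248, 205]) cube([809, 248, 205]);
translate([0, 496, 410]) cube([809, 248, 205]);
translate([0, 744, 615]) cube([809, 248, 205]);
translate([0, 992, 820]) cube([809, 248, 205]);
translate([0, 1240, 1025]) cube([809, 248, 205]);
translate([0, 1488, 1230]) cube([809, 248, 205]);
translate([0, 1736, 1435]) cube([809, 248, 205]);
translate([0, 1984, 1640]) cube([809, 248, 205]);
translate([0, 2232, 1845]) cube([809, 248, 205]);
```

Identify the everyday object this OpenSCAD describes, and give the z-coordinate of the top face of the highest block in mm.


A staircase. The total rise is 2050 mm.

10 identical blocks, each offset up and back from the previous — a staircase. Each step is 205 mm tall and there are 10 of them, so the total rise is 10 × 205 = 2050 mm.


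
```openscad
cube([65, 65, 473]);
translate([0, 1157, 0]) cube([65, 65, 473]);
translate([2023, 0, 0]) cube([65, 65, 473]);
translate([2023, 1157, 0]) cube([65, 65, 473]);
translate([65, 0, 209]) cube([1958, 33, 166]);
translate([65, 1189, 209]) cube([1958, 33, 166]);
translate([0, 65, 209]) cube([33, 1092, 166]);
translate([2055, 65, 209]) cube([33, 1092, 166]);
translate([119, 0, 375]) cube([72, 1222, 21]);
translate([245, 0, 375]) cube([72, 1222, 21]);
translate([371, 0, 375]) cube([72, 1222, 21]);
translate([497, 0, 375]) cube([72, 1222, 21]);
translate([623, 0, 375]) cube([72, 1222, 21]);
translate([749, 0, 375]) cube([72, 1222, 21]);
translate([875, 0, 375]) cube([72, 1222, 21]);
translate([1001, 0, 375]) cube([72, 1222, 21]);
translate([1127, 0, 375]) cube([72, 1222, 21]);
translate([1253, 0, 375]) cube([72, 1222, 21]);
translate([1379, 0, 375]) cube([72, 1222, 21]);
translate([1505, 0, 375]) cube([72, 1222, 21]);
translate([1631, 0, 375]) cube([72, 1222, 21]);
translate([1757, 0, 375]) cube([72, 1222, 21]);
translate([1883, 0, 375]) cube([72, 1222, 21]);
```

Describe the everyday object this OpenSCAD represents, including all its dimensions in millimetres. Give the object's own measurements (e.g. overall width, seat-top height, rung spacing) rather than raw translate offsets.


A bed frame 2088 mm long (x) by 1222 mm wide (y). Four 65×65 mm corner posts, 473 mm tall, at the corners of the footprint. Four rails of 33 mm thickness and 166 mm height run between adjacent posts with their undersides at z = 209 mm, their outer faces flush with the outside of the frame (the two x-running rails run between the posts' inner faces; the two y-running rails run between the posts' inner faces). 15 slats, each 72 mm wide (x) and 21 mm thick, lie across the top of the two x-running rails, running the full 1222 mm width of the frame in y; along x they sit between the end posts with a 54 mm gap after the −x posts and between neighbouring slats, leaving 68 mm before the +x posts.


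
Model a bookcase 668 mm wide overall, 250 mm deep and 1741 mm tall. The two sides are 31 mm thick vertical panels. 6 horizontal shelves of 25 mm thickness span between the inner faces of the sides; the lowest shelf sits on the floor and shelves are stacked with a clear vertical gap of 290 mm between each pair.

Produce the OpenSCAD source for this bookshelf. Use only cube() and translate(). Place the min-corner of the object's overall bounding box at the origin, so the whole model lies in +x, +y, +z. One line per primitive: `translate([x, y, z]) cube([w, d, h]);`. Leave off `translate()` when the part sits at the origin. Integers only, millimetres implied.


cube([31, 250, 1741]);
translate([637, 0, 0]) cube([31, 250, 1741]);
translate([31, 0, 0]) cube([606, 250, 25]);
translate([31, 0, 315]) cube([606, 250, 25]);
translate([31, 0, 630]) cube([606, 250, 25]);
translate([31, 0, 945]) cube([606, 250, 25]);
translate([31, 0, 1260]) cube([606, 250, 25]);
translate([31, 0, 1575]) cube([606, 250, 25]);


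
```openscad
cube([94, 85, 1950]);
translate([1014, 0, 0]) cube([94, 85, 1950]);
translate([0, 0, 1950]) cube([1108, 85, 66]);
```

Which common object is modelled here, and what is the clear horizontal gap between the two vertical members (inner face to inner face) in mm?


A door frame. The clear opening width is 920 mm.

Two 1950 mm tall posts with a header on top — a door frame. The left jamb is 94 mm wide at x = 0; the right jamb starts at x = 1014. The clear opening is 1014 − 94 = 920 mm.


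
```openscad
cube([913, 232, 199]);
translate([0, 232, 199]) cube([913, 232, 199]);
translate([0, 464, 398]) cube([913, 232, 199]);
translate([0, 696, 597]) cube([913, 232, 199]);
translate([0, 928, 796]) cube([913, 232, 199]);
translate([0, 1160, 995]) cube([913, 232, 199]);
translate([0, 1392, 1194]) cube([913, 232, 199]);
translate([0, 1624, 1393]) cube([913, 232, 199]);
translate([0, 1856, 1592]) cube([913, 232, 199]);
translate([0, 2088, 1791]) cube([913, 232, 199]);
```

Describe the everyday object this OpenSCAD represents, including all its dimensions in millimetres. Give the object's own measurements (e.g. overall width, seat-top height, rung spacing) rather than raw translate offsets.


A straight staircase of 10 solid steps. Each step is 913 mm wide (x), 232 mm deep (y, the going) and 199 mm tall (the rise). The first step rests on the floor; each subsequent step sits one going further in +y and one rise higher in +z, directly behind and above the previous step with no overlap.


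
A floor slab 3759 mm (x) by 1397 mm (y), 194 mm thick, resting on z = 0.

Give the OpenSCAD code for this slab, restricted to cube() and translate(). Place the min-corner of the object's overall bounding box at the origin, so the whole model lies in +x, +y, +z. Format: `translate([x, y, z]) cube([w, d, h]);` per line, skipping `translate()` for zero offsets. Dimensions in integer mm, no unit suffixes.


cube([3759, 1397, 194]);


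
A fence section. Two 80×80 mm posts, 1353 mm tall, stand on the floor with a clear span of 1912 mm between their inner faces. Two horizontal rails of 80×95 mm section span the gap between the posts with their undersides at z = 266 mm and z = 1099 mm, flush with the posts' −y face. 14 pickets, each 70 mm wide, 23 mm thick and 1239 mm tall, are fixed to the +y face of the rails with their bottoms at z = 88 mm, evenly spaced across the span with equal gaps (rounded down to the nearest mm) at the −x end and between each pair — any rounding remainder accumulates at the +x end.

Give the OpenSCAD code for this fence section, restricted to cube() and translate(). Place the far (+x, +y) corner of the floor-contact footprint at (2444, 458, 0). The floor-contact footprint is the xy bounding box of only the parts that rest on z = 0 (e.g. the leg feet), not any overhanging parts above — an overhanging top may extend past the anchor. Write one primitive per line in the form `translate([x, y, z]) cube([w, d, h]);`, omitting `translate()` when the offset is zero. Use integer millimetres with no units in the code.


translate([372, 378, 0]) cube([80, 80, 1353]);
translate([2364, 378, 0]) cube([80, 80, 1353]);
translate([452, 378, 266]) cube([1912, 80, 95]);
translate([452, 378, 1099]) cube([1912, 80, 95]);
translate([514, 458, 88]) cube([70, 23, 1239]);
translate([646, 458, 88]) cube([70, 23, 1239]);
translate([778, 458, 88]) cube([70, 23, 1239]);
translate([910, 458, 88]) cube([70, 23, 1239]);
translate([1042, 458, 88]) cube([70, 23, 1239]);
translate([1174, 458, 88]) cube([70, 23, 1239]);
translate([1306, 458, 88]) cube([70, 23, 1239]);
translate([1438, 458, 88]) cube([70, 23, 1239]);
translate([1570, 458, 88]) cube([70, 23, 1239]);
translate([1702, 458, 88]) cube([70, 23, 1239]);
translate([1834, 458, 88]) cube([70, 23, 1239]);
translate([1966, 458, 88]) cube([70, 23, 1239]);
translate([2098, 458, 88]) cube([70, 23, 1239]);
translate([2230, 458, 88]) cube([70, 23, 1239]);


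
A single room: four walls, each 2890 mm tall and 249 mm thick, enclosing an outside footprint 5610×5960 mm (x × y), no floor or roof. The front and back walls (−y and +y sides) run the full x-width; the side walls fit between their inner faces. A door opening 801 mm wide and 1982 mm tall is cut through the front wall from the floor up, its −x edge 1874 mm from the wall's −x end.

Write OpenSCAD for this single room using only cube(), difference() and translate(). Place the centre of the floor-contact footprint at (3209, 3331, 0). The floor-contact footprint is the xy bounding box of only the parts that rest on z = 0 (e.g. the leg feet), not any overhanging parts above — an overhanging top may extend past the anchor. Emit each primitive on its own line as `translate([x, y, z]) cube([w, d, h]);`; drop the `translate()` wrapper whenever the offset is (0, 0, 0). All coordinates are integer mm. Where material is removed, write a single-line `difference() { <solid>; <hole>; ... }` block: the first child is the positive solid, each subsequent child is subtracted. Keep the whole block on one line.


difference() { translate([404, 351, 0]) cube([5610, 249, 2890]); translate([2278, 351, 0]) cube([801, 249, 1982]); }
translate([404, 6062, 0]) cube([5610, 249, 2890]);
translate([404, 600, 0]) cube([249, 5462, 2890]);
translate([5765, 600, 0]) cube([249, 5462, 2890]);


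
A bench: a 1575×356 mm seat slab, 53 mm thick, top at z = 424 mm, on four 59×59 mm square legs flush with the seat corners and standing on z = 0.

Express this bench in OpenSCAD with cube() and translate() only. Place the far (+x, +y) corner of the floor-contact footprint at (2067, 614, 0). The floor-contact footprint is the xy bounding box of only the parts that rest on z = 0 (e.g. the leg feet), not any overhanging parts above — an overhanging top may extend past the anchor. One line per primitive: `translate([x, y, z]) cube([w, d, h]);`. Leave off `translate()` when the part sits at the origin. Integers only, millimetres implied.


// leg_h = 424 − 53 = 371
translate([492, 258, 371]) cube([1575, 356, 53]);
translate([492, 258, 0]) cube([59, 59, 371]);
translate([492, 555, 0]) cube([59, 59, 371]);
translate([2008, 258, 0]) cube([59, 59, 371]);
translate([2008, 555, 0]) cube([59, 59, 371]);


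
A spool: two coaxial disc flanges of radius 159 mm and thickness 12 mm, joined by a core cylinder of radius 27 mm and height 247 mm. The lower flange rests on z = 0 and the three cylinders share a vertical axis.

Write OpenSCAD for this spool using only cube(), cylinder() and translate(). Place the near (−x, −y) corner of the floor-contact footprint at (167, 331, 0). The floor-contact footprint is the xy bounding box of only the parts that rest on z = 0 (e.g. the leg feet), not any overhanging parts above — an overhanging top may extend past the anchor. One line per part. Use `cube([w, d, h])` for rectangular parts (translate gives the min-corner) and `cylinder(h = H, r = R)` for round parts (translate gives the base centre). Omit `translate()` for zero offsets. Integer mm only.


translate([326, 490, 0]) cylinder(h = 12, r = 159);
translate([326, 490, 12]) cylinder(h = 247, r = 27);
translate([326, 490, 259]) cylinder(h = 12, r = 159);


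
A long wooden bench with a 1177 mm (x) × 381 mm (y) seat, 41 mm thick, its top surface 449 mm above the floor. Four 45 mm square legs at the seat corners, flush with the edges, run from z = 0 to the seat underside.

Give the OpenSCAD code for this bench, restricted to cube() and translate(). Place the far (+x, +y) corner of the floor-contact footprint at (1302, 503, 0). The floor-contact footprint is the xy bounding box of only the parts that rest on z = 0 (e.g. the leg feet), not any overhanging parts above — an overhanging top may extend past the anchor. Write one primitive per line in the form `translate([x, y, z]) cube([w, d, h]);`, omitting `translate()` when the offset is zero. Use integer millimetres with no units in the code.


// leg_h = 449 − 41 = 408
translate([125, 122, 408]) cube([1177, 381, 41]);
translate([125, 122, 0]) cube([45, 45, 408]);
translate([125, 458, 0]) cube([45, 45, 408]);
translate([1257, 122, 0]) cube([45, 45, 408]);
translate([1257, 458, 0]) cube([45, 45, 408]);


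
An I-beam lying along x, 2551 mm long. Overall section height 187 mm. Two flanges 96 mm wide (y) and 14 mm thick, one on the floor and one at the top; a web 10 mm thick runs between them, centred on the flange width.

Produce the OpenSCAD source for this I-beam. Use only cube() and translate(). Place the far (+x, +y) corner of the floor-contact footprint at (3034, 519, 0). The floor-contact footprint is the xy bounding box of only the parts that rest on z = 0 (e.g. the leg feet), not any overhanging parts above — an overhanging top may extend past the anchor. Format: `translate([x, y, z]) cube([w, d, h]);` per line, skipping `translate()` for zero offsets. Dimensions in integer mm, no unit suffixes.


translate([483, 423, 0]) cube([2551, 96, 14]);
translate([483, 466, 14]) cube([2551, 10, 159]);
translate([483, 423, 173]) cube([2551, 96, 14]);


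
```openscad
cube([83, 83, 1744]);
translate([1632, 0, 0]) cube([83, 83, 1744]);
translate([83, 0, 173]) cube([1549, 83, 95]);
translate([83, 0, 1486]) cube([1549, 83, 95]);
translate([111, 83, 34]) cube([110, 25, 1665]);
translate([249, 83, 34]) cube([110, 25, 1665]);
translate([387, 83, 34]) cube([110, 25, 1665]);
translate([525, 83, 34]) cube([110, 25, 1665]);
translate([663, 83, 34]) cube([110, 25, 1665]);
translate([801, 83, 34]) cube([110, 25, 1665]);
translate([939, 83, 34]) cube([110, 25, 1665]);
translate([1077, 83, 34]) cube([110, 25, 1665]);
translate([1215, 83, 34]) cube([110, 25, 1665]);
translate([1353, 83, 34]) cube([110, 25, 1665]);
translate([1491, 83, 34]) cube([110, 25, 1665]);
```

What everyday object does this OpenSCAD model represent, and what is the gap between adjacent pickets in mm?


A fence section. The picket gap is 28 mm.

Two posts, two rails, 11 pickets — a fence section. Span 1549 mm holds 11 pickets of 110 mm with 12 equal gaps: ⌊(1549 − 11·110) / 12⌋ = 28 mm.


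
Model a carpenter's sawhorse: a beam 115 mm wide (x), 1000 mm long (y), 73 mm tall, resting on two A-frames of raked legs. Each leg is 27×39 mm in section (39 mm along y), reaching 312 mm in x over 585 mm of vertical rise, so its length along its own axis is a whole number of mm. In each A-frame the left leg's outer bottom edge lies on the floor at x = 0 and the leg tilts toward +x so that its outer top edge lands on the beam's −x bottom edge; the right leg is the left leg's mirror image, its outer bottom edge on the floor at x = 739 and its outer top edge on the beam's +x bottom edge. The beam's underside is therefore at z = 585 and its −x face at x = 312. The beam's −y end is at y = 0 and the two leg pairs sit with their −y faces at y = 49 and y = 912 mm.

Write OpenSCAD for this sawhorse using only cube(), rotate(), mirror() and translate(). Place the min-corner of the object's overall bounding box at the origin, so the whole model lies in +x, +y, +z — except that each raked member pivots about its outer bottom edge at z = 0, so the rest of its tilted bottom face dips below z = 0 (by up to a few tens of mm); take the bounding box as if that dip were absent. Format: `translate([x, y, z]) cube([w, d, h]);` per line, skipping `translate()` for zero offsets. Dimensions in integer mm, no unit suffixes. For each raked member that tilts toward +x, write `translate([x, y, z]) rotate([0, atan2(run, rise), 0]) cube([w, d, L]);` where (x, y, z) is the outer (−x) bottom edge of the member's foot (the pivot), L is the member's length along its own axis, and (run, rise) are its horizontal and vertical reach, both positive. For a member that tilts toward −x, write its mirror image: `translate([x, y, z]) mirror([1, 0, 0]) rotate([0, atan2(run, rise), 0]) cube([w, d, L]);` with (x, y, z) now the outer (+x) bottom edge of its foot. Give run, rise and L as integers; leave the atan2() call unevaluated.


translate([312, 0, 585]) cube([115, 1000, 73]);
translate([0, 49, 0]) rotate([0, atan2(312, 585), 0]) cube([27, 39, 663]);
translate([739, 49, 0]) mirror([1, 0, 0]) rotate([0, atan2(312, 585), 0]) cube([27, 39, 663]);
translate([0, 912, 0]) rotate([0, atan2(312, 585), 0]) cube([27, 39, 663]);
translate([739, 912, 0]) mirror([1, 0, 0]) rotate([0, atan2(312, 585), 0]) cube([27, 39, 663]);


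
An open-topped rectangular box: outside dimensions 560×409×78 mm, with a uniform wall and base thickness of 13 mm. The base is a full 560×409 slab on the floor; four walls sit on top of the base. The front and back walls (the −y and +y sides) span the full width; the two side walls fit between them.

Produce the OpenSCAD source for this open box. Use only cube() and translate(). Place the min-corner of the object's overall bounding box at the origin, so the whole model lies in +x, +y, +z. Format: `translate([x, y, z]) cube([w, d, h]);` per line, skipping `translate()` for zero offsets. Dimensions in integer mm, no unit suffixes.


cube([560, 409, 13]);
translate([0, 0, 13]) cube([560, 13, 65]);
translate([0, 396, 13]) cube([560, 13, 65]);
translate([0, 13, 13]) cube([13, 383, 65]);
translate([547, 13, 13]) cube([13, 383, 65]);


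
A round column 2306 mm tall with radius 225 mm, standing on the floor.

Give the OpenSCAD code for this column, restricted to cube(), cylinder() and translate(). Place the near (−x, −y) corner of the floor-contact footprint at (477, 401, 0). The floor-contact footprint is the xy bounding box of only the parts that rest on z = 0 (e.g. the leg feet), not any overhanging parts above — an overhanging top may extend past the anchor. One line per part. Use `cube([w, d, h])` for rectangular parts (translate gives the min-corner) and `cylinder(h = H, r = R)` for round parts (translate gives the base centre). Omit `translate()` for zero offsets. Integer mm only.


translate([702, 626, 0]) cylinder(h = 2306, r = 225);


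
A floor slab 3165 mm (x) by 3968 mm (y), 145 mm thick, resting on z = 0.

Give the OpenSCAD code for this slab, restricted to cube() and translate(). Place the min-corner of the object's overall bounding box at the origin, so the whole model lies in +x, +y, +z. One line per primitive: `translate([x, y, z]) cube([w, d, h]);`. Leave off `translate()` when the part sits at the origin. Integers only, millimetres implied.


cube([3165, 3968, 145]);


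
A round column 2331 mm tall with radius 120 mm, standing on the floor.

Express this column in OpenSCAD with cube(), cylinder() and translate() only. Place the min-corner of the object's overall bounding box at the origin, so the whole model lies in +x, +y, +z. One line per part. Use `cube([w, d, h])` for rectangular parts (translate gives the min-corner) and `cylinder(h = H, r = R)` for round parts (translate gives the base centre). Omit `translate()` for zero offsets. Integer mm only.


translate([120, 120, 0]) cylinder(h = 2331, r = 120);


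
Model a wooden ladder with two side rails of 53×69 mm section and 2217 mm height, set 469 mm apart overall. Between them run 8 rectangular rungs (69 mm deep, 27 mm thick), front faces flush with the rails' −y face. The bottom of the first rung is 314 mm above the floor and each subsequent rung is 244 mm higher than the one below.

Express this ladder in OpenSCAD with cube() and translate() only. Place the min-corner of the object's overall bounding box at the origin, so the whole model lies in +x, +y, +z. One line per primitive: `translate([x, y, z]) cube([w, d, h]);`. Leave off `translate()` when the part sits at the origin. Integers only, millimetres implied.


// rung span = 469 - 2*53 = 363
// rung[k] z = 314 + k*244
cube([53, 69, 2217]);
translate([416, 0, 0]) cube([53, 69, 2217]);
translate([53, 0, 314]) cube([363, 69, 27]);
translate([53, 0, 558]) cube([363, 69, 27]);
translate([53, 0, 802]) cube([363, 69, 27]);
translate([53, 0, 1046]) cube([363, 69, 27]);
translate([53, 0, 1290]) cube([363, 69, 27]);
translate([53, 0, 1534]) cube([363, 69, 27]);
translate([53, 0, 1778]) cube([363, 69, 27]);
translate([53, 0, 2022]) cube([363, 69, 27]);


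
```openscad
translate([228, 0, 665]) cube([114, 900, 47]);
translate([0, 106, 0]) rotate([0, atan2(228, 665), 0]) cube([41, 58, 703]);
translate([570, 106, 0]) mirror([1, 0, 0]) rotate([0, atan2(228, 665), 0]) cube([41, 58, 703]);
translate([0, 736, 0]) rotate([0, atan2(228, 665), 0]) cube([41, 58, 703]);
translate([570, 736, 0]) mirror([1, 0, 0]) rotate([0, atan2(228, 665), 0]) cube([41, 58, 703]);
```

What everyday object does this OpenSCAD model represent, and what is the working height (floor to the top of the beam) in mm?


A sawhorse. The overall height is 712 mm.

A beam across two mirrored pairs of raked legs — a sawhorse. The beam's underside is at z = 665 (matching the legs' vertical rise in atan2(228, 665)) and the beam is 47 mm tall, so its top is at 665 + 47 = 712 mm. The raked legs top out at the beam's underside, so that is the highest point.


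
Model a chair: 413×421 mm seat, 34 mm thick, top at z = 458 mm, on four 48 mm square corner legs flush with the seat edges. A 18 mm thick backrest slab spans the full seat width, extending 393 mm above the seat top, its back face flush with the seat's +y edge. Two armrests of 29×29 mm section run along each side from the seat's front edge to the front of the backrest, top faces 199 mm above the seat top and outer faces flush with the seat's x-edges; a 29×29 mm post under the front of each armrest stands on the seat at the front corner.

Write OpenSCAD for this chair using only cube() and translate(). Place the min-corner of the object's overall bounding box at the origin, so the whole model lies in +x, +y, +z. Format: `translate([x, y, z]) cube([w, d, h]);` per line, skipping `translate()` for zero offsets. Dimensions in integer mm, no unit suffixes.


translate([0, 0, 424]) cube([413, 421, 34]);
cube([48, 48, 424]);
translate([365, 0, 0]) cube([48, 48, 424]);
translate([0, 373, 0]) cube([48, 48, 424]);
translate([365, 373, 0]) cube([48, 48, 424]);
translate([0, 403, 458]) cube([413, 18, 393]);
translate([0, 0, 628]) cube([29, 403, 29]);
translate([384, 0, 628]) cube([29, 403, 29]);
translate([0, 0, 458]) cube([29, 29, 170]);
translate([384, 0, 458]) cube([29, 29, 170]);


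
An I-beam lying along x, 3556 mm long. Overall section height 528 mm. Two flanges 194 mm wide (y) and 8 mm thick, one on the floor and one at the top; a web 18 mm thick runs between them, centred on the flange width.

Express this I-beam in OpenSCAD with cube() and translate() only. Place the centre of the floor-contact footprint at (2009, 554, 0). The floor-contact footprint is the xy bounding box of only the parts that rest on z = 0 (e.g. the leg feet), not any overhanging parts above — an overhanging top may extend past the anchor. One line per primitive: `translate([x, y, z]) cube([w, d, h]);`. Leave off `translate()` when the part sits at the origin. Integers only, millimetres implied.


translate([231, 457, 0]) cube([3556, 194, 8]);
translate([231, 545, 8]) cube([3556, 18, 512]);
translate([231, 457, 520]) cube([3556, 194, 8]);


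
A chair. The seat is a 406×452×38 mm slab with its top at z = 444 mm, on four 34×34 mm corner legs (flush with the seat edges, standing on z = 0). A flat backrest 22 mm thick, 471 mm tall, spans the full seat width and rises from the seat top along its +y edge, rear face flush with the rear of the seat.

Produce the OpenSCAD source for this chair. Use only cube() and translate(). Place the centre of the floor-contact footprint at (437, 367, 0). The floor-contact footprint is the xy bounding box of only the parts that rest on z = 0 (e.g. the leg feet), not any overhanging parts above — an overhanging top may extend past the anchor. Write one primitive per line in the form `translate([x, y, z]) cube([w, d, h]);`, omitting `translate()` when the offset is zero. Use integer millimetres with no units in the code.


translate([234, 141, 406]) cube([406, 452, 38]);
translate([234, 141, 0]) cube([34, 34, 406]);
translate([606, 141, 0]) cube([34, 34, 406]);
translate([234, 559, 0]) cube([34, 34, 406]);
translate([606, 559, 0]) cube([34, 34, 406]);
translate([234, 571, 444]) cube([406, 22, 471]);


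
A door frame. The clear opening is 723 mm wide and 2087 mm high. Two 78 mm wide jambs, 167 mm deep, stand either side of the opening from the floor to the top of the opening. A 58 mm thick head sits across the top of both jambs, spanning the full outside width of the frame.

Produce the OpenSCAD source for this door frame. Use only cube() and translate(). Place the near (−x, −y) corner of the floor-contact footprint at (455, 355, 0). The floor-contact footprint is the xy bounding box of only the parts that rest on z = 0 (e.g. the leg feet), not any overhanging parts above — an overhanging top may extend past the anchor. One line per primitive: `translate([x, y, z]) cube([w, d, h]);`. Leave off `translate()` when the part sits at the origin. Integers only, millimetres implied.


translate([455, 355, 0]) cube([78, 167, 2087]);
translate([1256, 355, 0]) cube([78, 167, 2087]);
translate([455, 355, 2087]) cube([879, 167, 58]);


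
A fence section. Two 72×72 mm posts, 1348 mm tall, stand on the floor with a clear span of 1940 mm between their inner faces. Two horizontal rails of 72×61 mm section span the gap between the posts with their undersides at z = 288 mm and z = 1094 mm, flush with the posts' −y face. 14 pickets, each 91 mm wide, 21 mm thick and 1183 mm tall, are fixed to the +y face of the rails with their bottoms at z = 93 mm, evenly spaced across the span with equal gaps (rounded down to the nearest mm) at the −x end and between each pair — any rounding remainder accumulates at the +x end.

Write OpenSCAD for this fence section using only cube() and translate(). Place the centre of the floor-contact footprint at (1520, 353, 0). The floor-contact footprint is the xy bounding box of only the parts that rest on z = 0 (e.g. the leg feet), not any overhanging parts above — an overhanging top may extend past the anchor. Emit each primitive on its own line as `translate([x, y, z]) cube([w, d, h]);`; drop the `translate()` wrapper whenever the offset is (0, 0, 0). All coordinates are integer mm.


translate([478, 317, 0]) cube([72, 72, 1348]);
translate([2490, 317, 0]) cube([72, 72, 1348]);
translate([550, 317, 288]) cube([1940, 72, 61]);
translate([550, 317, 1094]) cube([1940, 72, 61]);
translate([594, 389, 93]) cube([91, 21, 1183]);
translate([729, 389, 93]) cube([91, 21, 1183]);
translate([864, 389, 93]) cube([91, 21, 1183]);
translate([999, 389, 93]) cube([91, 21, 1183]);
translate([1134, 389, 93]) cube([91, 21, 1183]);
translate([1269, 389, 93]) cube([91, 21, 1183]);
translate([1404, 389, 93]) cube([91, 21, 1183]);
translate([1539, 389, 93]) cube([91, 21, 1183]);
translate([1674, 389, 93]) cube([91, 21, 1183]);
translate([1809, 389, 93]) cube([91, 21, 1183]);
translate([1944, 389, 93]) cube([91, 21, 1183]);
translate([2079, 389, 93]) cube([91, 21, 1183]);
translate([2214, 389, 93]) cube([91, 21, 1183]);
translate([2349, 389, 93]) cube([91, 21, 1183]);


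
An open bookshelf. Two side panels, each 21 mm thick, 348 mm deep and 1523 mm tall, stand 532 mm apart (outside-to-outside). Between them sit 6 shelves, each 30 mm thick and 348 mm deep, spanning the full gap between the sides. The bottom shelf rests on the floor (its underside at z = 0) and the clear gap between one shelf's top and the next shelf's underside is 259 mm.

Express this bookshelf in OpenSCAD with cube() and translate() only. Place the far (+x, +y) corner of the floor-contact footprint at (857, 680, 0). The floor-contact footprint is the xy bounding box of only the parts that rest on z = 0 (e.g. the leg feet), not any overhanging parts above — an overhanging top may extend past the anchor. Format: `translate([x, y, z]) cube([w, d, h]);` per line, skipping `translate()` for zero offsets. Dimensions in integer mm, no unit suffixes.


translate([325, 332, 0]) cube([21, 348, 1523]);
translate([836, 332, 0]) cube([21, 348, 1523]);
translate([346, 332, 0]) cube([490, 348, 30]);
translate([346, 332, 289]) cube([490, 348, 30]);
translate([346, 332, 578]) cube([490, 348, 30]);
translate([346, 332, 867]) cube([490, 348, 30]);
translate([346, 332, 1156]) cube([490, 348, 30]);
translate([346, 332, 1445]) cube([490, 348, 30]);


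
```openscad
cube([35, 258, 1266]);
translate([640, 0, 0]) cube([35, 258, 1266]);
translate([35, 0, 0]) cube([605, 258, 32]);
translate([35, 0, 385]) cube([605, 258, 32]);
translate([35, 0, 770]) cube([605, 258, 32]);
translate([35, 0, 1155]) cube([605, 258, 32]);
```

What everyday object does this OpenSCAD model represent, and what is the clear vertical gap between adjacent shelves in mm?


A bookshelf. The clear shelf gap is 353 mm.

Two tall side panels with 4 horizontal boards between them — a bookshelf. The first two shelf undersides are at z = 0 and z = 385; with shelf thickness 32, the clear gap is 385 − 0 − 32 = 353 mm.


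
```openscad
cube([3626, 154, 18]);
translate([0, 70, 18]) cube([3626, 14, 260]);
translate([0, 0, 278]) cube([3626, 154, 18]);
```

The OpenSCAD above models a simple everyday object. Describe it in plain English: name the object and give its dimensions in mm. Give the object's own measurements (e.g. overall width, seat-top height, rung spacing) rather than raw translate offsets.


An I-beam lying along x, 3626 mm long. Overall section height 296 mm. Two flanges 154 mm wide (y) and 18 mm thick, one on the floor and one at the top; a web 14 mm thick runs between them, centred on the flange width.


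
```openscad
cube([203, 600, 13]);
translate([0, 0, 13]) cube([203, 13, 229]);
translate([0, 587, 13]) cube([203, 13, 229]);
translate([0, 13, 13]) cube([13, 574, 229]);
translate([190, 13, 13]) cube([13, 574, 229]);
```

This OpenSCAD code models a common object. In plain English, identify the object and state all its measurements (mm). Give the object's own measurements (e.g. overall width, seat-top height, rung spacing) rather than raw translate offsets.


An open-topped rectangular box: outside dimensions 203×600×242 mm, with a uniform wall and base thickness of 13 mm. The base is a full 203×600 slab on the floor; four walls sit on top of the base. The front and back walls (the −y and +y sides) span the full width; the two side walls fit between them.


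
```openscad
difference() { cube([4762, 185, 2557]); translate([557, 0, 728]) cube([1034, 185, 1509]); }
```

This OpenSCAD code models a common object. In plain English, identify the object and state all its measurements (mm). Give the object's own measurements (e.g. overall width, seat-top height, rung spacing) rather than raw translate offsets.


A wall 4762 mm long (x), 185 mm thick (y), 2557 mm tall, with a rectangular window opening cut through it. The opening is 1034 mm wide and 1509 mm tall; its sill is at z = 728 mm and its near (−x) edge is 557 mm from the wall's −x end. The opening passes through the full wall thickness.


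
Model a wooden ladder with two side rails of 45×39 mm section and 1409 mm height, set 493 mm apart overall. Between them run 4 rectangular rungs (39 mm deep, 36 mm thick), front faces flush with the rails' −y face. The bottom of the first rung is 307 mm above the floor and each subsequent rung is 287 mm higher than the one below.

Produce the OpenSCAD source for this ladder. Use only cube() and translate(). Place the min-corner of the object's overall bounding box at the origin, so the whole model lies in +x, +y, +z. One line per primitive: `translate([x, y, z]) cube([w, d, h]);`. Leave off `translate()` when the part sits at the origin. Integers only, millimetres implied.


// rung span = 493 - 2*45 = 403
// rung[k] z = 307 + k*287
cube([45, 39, 1409]);
translate([448, 0, 0]) cube([45, 39, 1409]);
translate([45, 0, 307]) cube([403, 39, 36]);
translate([45, 0, 594]) cube([403, 39, 36]);
translate([45, 0, 881]) cube([403, 39, 36]);
translate([45, 0, 1168]) cube([403, 39, 36]);


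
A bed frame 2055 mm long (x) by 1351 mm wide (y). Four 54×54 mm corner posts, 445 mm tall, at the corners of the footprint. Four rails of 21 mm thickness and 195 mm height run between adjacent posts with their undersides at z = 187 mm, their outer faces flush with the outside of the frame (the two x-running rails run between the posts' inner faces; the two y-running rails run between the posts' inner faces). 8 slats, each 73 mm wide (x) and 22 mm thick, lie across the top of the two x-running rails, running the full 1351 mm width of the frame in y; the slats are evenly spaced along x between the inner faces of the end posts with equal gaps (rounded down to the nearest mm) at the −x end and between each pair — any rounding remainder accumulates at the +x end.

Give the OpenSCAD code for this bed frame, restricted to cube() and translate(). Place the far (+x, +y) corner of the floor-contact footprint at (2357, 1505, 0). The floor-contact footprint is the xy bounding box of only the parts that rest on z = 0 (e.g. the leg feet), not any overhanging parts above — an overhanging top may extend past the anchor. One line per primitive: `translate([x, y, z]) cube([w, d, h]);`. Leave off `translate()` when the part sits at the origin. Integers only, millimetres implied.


translate([302, 154, 0]) cube([54, 54, 445]);
translate([302, 1451, 0]) cube([54, 54, 445]);
translate([2303, 154, 0]) cube([54, 54, 445]);
translate([2303, 1451, 0]) cube([54, 54, 445]);
translate([356, 154, 187]) cube([1947, 21, 195]);
translate([356, 1484, 187]) cube([1947, 21, 195]);
translate([302, 208, 187]) cube([21, 1243, 195]);
translate([2336, 208, 187]) cube([21, 1243, 195]);
translate([507, 154, 382]) cube([73, 1351, 22]);
translate([731, 154, 382]) cube([73, 1351, 22]);
translate([955, 154, 382]) cube([73, 1351, 22]);
translate([1179, 154, 382]) cube([73, 1351, 22]);
translate([1403, 154, 382]) cube([73, 1351, 22]);
translate([1627, 154, 382]) cube([73, 1351, 22]);
translate([1851, 154, 382]) cube([73, 1351, 22]);
translate([2075, 154, 382]) cube([73, 1351, 22]);


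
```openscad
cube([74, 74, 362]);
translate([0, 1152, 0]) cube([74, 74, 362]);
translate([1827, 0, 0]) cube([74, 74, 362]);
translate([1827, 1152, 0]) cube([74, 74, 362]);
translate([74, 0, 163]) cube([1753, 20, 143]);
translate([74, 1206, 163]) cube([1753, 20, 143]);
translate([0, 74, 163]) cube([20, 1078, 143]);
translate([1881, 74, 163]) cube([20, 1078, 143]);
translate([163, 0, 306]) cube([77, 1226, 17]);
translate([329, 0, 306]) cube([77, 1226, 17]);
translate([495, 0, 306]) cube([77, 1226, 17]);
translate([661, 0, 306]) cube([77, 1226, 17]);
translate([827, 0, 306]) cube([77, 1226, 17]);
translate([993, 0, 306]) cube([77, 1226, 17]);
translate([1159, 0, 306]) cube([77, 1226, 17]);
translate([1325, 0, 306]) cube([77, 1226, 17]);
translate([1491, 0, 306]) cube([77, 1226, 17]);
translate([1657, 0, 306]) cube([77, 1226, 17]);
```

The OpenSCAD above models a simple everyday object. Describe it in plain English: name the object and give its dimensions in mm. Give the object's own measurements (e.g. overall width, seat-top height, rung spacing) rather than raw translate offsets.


A bed frame 1901 mm long (x) by 1226 mm wide (y). Four 74×74 mm corner posts, 362 mm tall, at the corners of the footprint. Four rails of 20 mm thickness and 143 mm height run between adjacent posts with their undersides at z = 163 mm, their outer faces flush with the outside of the frame (the two x-running rails run between the posts' inner faces; the two y-running rails run between the posts' inner faces). 10 slats, each 77 mm wide (x) and 17 mm thick, lie across the top of the two x-running rails, running the full 1226 mm width of the frame in y; along x they sit between the end posts with a 89 mm gap after the −x posts and between neighbouring slats, leaving 93 mm before the +x posts.
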